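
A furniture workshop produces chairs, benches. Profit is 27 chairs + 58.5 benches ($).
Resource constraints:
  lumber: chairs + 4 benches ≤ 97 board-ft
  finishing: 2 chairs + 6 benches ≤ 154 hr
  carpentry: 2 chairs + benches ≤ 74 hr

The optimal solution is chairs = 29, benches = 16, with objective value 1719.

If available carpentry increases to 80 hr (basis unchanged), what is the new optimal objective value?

At the optimum: lumber uses 93 of 97 (slack = 4); finishing uses 154 of 154 (binding); carpentry uses 74 of 74 (binding).
Since lumber is not tight, its dual is 0.
Dual feasibility on the basic columns requires 2·y_finishing + 2·y_carpentry = 27, 6·y_finishing + 1·y_carpentry = 58.5.
Solving: y_finishing = 9, y_carpentry = 4.5.
Δz = y_carpentry·Δb = 4.5 × (6) = 27, so new z* = 1719 + 27 = 1746.

1746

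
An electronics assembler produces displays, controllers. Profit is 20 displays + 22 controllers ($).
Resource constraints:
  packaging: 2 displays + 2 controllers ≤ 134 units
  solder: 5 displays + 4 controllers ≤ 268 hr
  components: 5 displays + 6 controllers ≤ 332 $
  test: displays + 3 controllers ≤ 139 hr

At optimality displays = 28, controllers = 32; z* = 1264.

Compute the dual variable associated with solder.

Check each constraint at x*: packaging 120/134 (slack 14); solder 268/268 (tight); components 332/332 (tight); test 124/139 (slack 15).
Since packaging, test are not tight, their duals are 0.
From A_Bᵀ y = c: 5·y_solder + 5·y_components = 20; 4·y_solder + 6·y_components = 22.
Solving: y_solder = 1, y_components = 3.
Shadow price of solder = 1.

1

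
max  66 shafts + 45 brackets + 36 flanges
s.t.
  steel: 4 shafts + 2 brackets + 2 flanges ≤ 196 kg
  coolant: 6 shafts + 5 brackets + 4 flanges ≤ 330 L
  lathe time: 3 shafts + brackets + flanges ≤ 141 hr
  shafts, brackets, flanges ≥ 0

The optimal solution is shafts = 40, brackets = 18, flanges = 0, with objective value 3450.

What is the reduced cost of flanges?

At the optimum: steel uses 196 of 196 (binding); coolant uses 330 of 330 (binding); lathe time uses 138 of 141 (slack = 3).
Slack constraints have shadow price 0 (complementary slackness).
The binding rows give the dual system: 4·y_steel + 6·y_coolant = 66 and 2·y_steel + 5·y_coolant = 45.
This yields shadow prices y_steel = 7.5, y_coolant = 6.
Reduced cost of flanges: c₃ − yᵀa₃ = 36 − (7.5·2 + 6·4) = 36 − 39 = -3.

-3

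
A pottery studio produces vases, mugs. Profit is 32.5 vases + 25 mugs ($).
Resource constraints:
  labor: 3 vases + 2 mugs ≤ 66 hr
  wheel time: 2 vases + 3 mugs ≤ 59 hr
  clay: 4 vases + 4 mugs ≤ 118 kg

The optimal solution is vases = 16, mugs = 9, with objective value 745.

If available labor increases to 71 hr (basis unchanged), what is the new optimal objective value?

792.5

Binding: labor and wheel time. Non-binding: clay (18 unused).
By complementary slackness, y = 0 for the non-binding constraint.
From A_Bᵀ y = c: 3·y_labor + 2·y_wheel time = 32.5; 2·y_labor + 3·y_wheel time = 25.
→ y_labor = 9.5 and y_wheel time = 2.
Δz = y_labor·Δb = 9.5 × (5) = 47.5, so new z* = 745 + 47.5 = 792.5.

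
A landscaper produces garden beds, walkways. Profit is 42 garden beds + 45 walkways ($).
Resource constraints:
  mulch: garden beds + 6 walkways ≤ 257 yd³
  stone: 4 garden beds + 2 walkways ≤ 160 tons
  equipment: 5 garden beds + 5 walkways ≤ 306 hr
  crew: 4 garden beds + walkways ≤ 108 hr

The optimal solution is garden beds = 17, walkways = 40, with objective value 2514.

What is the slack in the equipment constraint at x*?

21

equipment used = 5·17 + 5·40 = 285; slack = 306 − 285 = 21.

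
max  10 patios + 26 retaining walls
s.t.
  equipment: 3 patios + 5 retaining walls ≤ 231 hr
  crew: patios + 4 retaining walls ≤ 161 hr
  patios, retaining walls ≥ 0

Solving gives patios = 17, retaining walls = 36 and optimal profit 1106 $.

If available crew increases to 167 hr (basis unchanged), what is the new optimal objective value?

Both equipment and crew are binding at x*.
Dual feasibility on the basic columns requires 3·y_equipment + 1·y_crew = 10, 5·y_equipment + 4·y_crew = 26.
This yields shadow prices y_equipment = 2, y_crew = 4.
Δz = y_crew·Δb = 4 × (6) = 24, so new z* = 1106 + 24 = 1130.

1130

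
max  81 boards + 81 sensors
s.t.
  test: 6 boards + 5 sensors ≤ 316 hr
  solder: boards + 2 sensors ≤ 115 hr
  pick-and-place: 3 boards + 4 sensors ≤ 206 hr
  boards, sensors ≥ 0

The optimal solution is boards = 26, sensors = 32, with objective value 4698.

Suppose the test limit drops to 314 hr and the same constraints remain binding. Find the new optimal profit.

4680

Check each constraint at x*: test 316/316 (tight); solder 90/115 (slack 25); pick-and-place 206/206 (tight).
Slack constraints have shadow price 0 (complementary slackness).
The binding rows give the dual system: 6·y_test + 3·y_pick-and-place = 81 and 5·y_test + 4·y_pick-and-place = 81.
→ y_test = 9 and y_pick-and-place = 9.
Δz = y_test·Δb = 9 × (-2) = -18, so new z* = 4698 − 18 = 4680.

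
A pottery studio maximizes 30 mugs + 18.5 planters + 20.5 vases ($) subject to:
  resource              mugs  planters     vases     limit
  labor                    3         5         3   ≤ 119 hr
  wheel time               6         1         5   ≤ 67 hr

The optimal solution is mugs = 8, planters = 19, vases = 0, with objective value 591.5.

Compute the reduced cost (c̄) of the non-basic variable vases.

-6

Check each constraint at x*: labor 119/119 (tight); wheel time 67/67 (tight).
From A_Bᵀ y = c: 3·y_labor + 6·y_wheel time = 30; 5·y_labor + 1·y_wheel time = 18.5.
→ y_labor = 3 and y_wheel time = 3.5.
Reduced cost of vases: c₃ − yᵀa₃ = 20.5 − (3·3 + 3.5·5) = 20.5 − 26.5 = -6.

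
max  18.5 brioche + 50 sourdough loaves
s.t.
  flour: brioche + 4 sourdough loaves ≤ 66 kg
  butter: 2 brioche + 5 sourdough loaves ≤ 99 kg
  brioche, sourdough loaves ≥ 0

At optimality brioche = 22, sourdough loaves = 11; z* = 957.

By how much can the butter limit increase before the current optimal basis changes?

33

Binding constraints: flour, butter. The basis is B = [[1,4],[2,5]] with det -3.
Per unit increase in butter, x* moves by d = (1.3333, -0.3333).
The basis stays optimal until sourdough loaves reaches 0; allowable increase = 33 kg.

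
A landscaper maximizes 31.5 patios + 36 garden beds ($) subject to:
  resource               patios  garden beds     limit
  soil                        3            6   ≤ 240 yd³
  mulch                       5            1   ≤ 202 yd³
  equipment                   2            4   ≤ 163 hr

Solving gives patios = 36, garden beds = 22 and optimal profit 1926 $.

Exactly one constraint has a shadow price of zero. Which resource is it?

soil: 240/240 (binding)
mulch: 202/202 (binding)
equipment: 160/163 (slack 3)
By complementary slackness, a constraint with positive slack has shadow price 0 → equipment.

equipment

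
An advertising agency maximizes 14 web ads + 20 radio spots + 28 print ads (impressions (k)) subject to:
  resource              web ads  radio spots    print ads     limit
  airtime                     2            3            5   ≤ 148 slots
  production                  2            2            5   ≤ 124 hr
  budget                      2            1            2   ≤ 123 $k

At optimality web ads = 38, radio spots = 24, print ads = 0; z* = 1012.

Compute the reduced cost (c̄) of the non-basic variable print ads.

-7

At the optimum: airtime uses 148 of 148 (binding); production uses 124 of 124 (binding); budget uses 100 of 123 (slack = 23).
Slack constraints have shadow price 0 (complementary slackness).
The binding rows give the dual system: 2·y_airtime + 2·y_production = 14 and 3·y_airtime + 2·y_production = 20.
→ y_airtime = 6 and y_production = 1.
Reduced cost of print ads: c₃ − yᵀa₃ = 28 − (6·5 + 1·5) = 28 − 35 = -7.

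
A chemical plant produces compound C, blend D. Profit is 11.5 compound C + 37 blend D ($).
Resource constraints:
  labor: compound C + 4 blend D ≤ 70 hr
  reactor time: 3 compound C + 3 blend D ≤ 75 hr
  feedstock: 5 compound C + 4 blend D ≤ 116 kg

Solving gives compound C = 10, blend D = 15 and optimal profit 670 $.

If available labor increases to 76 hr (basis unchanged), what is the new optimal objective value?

721

Check each constraint at x*: labor 70/70 (tight); reactor time 75/75 (tight); feedstock 110/116 (slack 6).
Slack constraints have shadow price 0 (complementary slackness).
Dual feasibility on the basic columns requires 1·y_labor + 3·y_reactor time = 11.5, 4·y_labor + 3·y_reactor time = 37.
→ y_labor = 8.5 and y_reactor time = 1.
Δz = y_labor·Δb = 8.5 × (6) = 51, so new z* = 670 + 51 = 721.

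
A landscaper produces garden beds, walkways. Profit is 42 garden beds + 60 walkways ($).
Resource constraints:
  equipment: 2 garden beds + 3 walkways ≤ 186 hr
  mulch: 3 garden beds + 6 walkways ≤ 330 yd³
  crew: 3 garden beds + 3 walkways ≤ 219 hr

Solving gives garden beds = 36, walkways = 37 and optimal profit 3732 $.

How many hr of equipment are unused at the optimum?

equipment used = 2·36 + 3·37 = 183; slack = 186 − 183 = 3.

3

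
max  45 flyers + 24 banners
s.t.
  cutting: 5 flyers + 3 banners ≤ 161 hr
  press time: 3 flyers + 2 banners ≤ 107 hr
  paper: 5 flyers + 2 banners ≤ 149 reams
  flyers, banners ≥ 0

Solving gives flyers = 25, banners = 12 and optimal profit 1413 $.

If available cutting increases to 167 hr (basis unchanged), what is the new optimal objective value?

At the optimum: cutting uses 161 of 161 (binding); press time uses 99 of 107 (slack = 8); paper uses 149 of 149 (binding).
Since press time is not tight, its dual is 0.
The binding rows give the dual system: 5·y_cutting + 5·y_paper = 45 and 3·y_cutting + 2·y_paper = 24.
This yields shadow prices y_cutting = 6, y_paper = 3.
Δz = y_cutting·Δb = 6 × (6) = 36, so new z* = 1413 + 36 = 1449.

1449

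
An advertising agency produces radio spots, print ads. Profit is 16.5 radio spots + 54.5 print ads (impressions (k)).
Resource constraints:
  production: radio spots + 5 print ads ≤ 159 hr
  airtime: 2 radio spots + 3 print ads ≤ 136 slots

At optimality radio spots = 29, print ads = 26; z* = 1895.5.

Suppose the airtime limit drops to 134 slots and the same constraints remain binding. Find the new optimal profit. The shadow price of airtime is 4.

1887.5

Δb = -2, so new z* = 1895.5 + (4)·(-2) = 1895.5 − 8 = 1887.5.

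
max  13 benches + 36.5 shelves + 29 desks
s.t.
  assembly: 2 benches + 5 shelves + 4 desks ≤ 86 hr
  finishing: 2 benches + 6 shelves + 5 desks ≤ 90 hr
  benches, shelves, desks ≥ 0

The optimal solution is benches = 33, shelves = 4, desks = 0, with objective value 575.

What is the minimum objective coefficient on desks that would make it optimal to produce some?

Both assembly and finishing are binding at x*.
Dual feasibility on the basic columns requires 2·y_assembly + 2·y_finishing = 13, 5·y_assembly + 6·y_finishing = 36.5.
→ y_assembly = 2.5 and y_finishing = 4.
desks enters the basis when its profit ≥ yᵀa₃ = 2.5·4 + 4·5 = 30.

30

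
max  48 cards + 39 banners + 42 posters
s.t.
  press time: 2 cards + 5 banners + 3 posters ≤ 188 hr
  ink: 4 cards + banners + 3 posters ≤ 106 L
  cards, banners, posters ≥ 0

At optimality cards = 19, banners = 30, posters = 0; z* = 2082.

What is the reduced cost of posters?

At the optimum: press time uses 188 of 188 (binding); ink uses 106 of 106 (binding).
Dual feasibility on the basic columns requires 2·y_press time + 4·y_ink = 48, 5·y_press time + 1·y_ink = 39.
This yields shadow prices y_press time = 6, y_ink = 9.
Reduced cost of posters: c₃ − yᵀa₃ = 42 − (6·3 + 9·3) = 42 − 45 = -3.

-3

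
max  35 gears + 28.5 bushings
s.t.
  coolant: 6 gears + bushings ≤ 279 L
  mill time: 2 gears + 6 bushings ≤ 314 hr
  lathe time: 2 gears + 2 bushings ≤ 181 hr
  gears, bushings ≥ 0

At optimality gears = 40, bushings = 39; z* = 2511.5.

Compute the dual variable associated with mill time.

4

At the optimum: coolant uses 279 of 279 (binding); mill time uses 314 of 314 (binding); lathe time uses 158 of 181 (slack = 23).
Since lathe time is not tight, its dual is 0.
Dual feasibility on the basic columns requires 6·y_coolant + 2·y_mill time = 35, 1·y_coolant + 6·y_mill time = 28.5.
→ y_coolant = 4.5 and y_mill time = 4.
Shadow price of mill time = 4.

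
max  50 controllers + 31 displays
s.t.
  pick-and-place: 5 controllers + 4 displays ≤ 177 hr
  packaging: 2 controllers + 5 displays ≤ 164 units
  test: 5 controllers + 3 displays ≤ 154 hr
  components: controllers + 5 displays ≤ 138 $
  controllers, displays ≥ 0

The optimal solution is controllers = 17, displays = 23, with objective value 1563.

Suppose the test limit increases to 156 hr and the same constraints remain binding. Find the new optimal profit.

1581

Binding: pick-and-place and test. Non-binding: packaging (15 unused), components (6 unused).
By complementary slackness, y = 0 for the non-binding constraints.
Dual feasibility on the basic columns requires 5·y_pick-and-place + 5·y_test = 50, 4·y_pick-and-place + 3·y_test = 31.
Solving: y_pick-and-place = 1, y_test = 9.
Δz = y_test·Δb = 9 × (2) = 18, so new z* = 1563 + 18 = 1581.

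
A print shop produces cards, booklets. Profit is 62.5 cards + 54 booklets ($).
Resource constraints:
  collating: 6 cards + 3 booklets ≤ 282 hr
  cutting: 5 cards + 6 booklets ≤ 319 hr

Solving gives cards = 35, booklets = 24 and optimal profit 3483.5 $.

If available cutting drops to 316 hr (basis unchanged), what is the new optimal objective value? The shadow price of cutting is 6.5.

Δb = -3, so new z* = 3483.5 + (6.5)·(-3) = 3483.5 − 19.5 = 3464.

3464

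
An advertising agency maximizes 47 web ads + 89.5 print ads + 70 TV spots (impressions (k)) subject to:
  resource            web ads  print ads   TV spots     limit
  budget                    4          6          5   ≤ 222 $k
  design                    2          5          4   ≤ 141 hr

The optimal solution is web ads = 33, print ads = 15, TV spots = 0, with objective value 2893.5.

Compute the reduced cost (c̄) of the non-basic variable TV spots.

-3

At the optimum: budget uses 222 of 222 (binding); design uses 141 of 141 (binding).
Dual feasibility on the basic columns requires 4·y_budget + 2·y_design = 47, 6·y_budget + 5·y_design = 89.5.
This yields shadow prices y_budget = 7, y_design = 9.5.
Reduced cost of TV spots: c₃ − yᵀa₃ = 70 − (7·5 + 9.5·4) = 70 − 73 = -3.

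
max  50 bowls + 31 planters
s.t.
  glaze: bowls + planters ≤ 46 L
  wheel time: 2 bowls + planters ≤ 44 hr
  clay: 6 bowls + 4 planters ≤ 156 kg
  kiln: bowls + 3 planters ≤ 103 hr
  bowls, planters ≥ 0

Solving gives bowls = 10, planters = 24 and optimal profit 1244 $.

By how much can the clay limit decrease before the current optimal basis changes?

24

Binding constraints: wheel time, clay. The basis is B = [[2,1],[6,4]] with det 2.
Per unit decrease in clay, x* moves by d = (0.5, -1).
The basis stays optimal until planters reaches 0; allowable decrease = 24 kg.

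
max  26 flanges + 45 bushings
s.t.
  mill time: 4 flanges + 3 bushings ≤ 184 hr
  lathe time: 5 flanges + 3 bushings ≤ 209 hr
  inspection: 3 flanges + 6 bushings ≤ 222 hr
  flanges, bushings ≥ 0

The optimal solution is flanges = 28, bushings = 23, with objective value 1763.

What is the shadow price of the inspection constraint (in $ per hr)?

At the optimum: mill time uses 181 of 184 (slack = 3); lathe time uses 209 of 209 (binding); inspection uses 222 of 222 (binding).
Since mill time is not tight, its dual is 0.
From A_Bᵀ y = c: 5·y_lathe time + 3·y_inspection = 26; 3·y_lathe time + 6·y_inspection = 45.
This yields shadow prices y_lathe time = 1, y_inspection = 7.
Shadow price of inspection = 7.

7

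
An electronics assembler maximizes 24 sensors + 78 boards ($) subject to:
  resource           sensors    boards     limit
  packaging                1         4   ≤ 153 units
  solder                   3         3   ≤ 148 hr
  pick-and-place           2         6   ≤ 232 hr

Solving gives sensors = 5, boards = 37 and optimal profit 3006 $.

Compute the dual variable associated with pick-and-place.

Check each constraint at x*: packaging 153/153 (tight); solder 126/148 (slack 22); pick-and-place 232/232 (tight).
Since solder is not tight, its dual is 0.
Dual feasibility on the basic columns requires 1·y_packaging + 2·y_pick-and-place = 24, 4·y_packaging + 6·y_pick-and-place = 78.
This yields shadow prices y_packaging = 6, y_pick-and-place = 9.
Shadow price of pick-and-place = 9.

9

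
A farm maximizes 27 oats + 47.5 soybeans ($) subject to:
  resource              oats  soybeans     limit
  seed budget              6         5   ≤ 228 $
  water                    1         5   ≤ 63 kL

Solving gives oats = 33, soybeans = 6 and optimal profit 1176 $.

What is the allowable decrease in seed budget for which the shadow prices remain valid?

Binding constraints: seed budget, water. The basis is B = [[6,5],[1,5]] with det 25.
Per unit decrease in seed budget, x* moves by d = (-0.2, 0.04).
The basis stays optimal until oats reaches 0; allowable decrease = 165 $.

165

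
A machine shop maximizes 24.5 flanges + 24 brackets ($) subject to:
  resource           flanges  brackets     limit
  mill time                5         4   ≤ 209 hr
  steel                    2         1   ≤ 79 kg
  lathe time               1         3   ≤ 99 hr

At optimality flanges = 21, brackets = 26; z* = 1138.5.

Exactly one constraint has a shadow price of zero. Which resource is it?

steel

mill time: 209/209 (binding)
steel: 68/79 (slack 11)
lathe time: 99/99 (binding)
By complementary slackness, a constraint with positive slack has shadow price 0 → steel.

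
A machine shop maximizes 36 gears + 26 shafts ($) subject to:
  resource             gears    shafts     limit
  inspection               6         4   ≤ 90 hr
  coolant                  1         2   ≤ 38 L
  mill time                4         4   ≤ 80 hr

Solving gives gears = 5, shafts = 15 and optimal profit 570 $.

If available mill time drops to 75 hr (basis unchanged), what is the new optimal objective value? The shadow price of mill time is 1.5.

562.5

Δb = -5, so new z* = 570 + (1.5)·(-5) = 570 − 7.5 = 562.5.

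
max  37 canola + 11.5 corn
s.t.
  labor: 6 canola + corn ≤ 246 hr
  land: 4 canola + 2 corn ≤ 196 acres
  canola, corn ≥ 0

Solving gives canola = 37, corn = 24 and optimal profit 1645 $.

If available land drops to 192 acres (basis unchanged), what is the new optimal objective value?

1629

At the optimum: labor uses 246 of 246 (binding); land uses 196 of 196 (binding).
From A_Bᵀ y = c: 6·y_labor + 4·y_land = 37; 1·y_labor + 2·y_land = 11.5.
This yields shadow prices y_labor = 3.5, y_land = 4.
Δz = y_land·Δb = 4 × (-4) = -16, so new z* = 1645 − 16 = 1629.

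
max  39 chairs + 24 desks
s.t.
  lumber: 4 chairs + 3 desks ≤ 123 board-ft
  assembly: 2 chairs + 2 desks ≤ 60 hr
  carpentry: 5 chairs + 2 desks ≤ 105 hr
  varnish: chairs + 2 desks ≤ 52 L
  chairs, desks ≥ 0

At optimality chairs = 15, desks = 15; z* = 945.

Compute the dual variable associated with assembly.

Binding: assembly and carpentry. Non-binding: lumber (18 unused), varnish (7 unused).
Since lumber, varnish are not tight, their duals are 0.
The binding rows give the dual system: 2·y_assembly + 5·y_carpentry = 39 and 2·y_assembly + 2·y_carpentry = 24.
Solving: y_assembly = 7, y_carpentry = 5.
Shadow price of assembly = 7.

7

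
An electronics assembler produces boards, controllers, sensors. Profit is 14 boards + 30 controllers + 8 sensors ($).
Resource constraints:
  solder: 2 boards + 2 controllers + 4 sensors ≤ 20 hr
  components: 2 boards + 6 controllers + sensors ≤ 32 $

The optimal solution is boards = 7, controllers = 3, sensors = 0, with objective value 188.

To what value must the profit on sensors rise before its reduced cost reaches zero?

16

Both solder and components are binding at x*.
The binding rows give the dual system: 2·y_solder + 2·y_components = 14 and 2·y_solder + 6·y_components = 30.
→ y_solder = 3 and y_components = 4.
sensors enters the basis when its profit ≥ yᵀa₃ = 3·4 + 4·1 = 16.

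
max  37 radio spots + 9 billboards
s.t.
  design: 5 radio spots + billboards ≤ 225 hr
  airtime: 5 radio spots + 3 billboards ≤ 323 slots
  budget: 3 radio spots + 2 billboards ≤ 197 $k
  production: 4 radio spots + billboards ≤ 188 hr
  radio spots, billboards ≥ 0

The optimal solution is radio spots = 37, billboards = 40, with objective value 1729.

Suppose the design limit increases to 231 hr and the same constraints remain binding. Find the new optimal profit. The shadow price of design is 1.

Δb = 6, so new z* = 1729 + (1)·(6) = 1729 + 6 = 1735.

1735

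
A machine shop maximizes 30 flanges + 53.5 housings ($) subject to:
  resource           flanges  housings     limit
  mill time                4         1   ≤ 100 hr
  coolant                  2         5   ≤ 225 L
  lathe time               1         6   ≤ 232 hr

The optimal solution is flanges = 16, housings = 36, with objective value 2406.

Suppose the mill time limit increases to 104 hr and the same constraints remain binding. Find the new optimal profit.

Check each constraint at x*: mill time 100/100 (tight); coolant 212/225 (slack 13); lathe time 232/232 (tight).
Slack constraints have shadow price 0 (complementary slackness).
Dual feasibility on the basic columns requires 4·y_mill time + 1·y_lathe time = 30, 1·y_mill time + 6·y_lathe time = 53.5.
→ y_mill time = 5.5 and y_lathe time = 8.
Δz = y_mill time·Δb = 5.5 × (4) = 22, so new z* = 2406 + 22 = 2428.

2428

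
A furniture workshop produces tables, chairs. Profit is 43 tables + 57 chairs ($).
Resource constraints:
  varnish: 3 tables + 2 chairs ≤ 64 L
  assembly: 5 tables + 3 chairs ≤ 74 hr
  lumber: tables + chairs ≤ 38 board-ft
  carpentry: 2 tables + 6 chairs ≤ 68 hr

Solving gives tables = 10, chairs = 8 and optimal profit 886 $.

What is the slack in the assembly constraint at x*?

0

assembly used = 5·10 + 3·8 = 74; slack = 74 − 74 = 0.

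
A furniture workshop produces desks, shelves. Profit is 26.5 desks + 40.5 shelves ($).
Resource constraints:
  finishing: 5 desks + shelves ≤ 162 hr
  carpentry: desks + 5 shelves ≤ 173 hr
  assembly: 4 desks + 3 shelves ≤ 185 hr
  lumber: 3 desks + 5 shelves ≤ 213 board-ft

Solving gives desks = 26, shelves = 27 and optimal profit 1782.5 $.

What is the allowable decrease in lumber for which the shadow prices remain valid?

5

Binding constraints: assembly, lumber. The basis is B = [[4,3],[3,5]] with det 11.
Per unit decrease in lumber, x* moves by d = (0.2727, -0.3636).
The basis stays optimal until finishing becomes binding; allowable decrease = 5 board-ft.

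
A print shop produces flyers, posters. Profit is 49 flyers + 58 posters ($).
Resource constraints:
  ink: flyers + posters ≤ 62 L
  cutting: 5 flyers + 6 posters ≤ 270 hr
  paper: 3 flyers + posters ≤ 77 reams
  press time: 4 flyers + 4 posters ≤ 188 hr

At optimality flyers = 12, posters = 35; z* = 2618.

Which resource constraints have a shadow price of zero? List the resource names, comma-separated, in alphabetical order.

ink, paper

ink: 47/62 (slack 15)
cutting: 270/270 (binding)
paper: 71/77 (slack 6)
press time: 188/188 (binding)
By complementary slackness, a constraint with positive slack has shadow price 0 → ink, paper.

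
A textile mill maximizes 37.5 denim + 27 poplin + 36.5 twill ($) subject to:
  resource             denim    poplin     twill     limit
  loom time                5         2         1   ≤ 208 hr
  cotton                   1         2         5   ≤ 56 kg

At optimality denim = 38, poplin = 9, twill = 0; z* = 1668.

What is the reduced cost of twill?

-7

Check each constraint at x*: loom time 208/208 (tight); cotton 56/56 (tight).
From A_Bᵀ y = c: 5·y_loom time + 1·y_cotton = 37.5; 2·y_loom time + 2·y_cotton = 27.
→ y_loom time = 6 and y_cotton = 7.5.
Reduced cost of twill: c₃ − yᵀa₃ = 36.5 − (6·1 + 7.5·5) = 36.5 − 43.5 = -7.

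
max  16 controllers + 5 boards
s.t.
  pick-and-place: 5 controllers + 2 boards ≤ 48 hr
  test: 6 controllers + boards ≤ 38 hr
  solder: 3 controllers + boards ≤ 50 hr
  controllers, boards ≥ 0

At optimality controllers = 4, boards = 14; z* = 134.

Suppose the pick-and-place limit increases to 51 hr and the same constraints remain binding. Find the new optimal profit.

140

At the optimum: pick-and-place uses 48 of 48 (binding); test uses 38 of 38 (binding); solder uses 26 of 50 (slack = 24).
Since solder is not tight, its dual is 0.
Dual feasibility on the basic columns requires 5·y_pick-and-place + 6·y_test = 16, 2·y_pick-and-place + 1·y_test = 5.
This yields shadow prices y_pick-and-place = 2, y_test = 1.
Δz = y_pick-and-place·Δb = 2 × (3) = 6, so new z* = 134 + 6 = 140.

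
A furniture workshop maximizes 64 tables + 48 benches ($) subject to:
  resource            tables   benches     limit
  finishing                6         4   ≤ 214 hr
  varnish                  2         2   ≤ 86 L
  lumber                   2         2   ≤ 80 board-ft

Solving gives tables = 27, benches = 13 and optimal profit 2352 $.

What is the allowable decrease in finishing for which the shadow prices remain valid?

Binding constraints: finishing, lumber. The basis is B = [[6,4],[2,2]] with det 4.
Per unit decrease in finishing, x* moves by d = (-0.5, 0.5).
The basis stays optimal until tables reaches 0; allowable decrease = 54 hr.

54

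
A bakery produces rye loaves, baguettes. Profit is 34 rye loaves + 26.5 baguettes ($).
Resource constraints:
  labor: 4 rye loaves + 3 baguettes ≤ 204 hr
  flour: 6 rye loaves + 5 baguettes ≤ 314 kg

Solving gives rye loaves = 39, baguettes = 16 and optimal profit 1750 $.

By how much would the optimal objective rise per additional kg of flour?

2

Check each constraint at x*: labor 204/204 (tight); flour 314/314 (tight).
Dual feasibility on the basic columns requires 4·y_labor + 6·y_flour = 34, 3·y_labor + 5·y_flour = 26.5.
→ y_labor = 5.5 and y_flour = 2.
Shadow price of flour = 2.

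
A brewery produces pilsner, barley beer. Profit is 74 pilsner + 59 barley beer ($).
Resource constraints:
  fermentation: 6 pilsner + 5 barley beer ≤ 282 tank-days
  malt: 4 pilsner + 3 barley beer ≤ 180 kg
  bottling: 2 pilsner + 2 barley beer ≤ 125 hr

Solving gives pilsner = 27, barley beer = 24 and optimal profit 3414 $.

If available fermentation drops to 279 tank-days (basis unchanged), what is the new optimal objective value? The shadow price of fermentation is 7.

3393

Δb = -3, so new z* = 3414 + (7)·(-3) = 3414 − 21 = 3393.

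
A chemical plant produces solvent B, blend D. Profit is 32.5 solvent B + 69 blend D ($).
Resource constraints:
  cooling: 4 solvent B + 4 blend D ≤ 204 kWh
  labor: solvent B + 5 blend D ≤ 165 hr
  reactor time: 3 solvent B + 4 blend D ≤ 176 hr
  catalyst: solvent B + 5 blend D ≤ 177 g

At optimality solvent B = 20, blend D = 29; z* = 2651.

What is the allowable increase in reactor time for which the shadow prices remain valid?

Binding constraints: labor, reactor time. The basis is B = [[1,5],[3,4]] with det -11.
Per unit increase in reactor time, x* moves by d = (0.4545, -0.0909).
The basis stays optimal until cooling becomes binding; allowable increase = 5.5 hr.

5.5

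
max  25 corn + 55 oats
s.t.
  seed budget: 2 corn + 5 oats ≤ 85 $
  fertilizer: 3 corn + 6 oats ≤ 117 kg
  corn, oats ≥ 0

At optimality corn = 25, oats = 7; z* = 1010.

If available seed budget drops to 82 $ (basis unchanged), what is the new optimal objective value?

995

Check each constraint at x*: seed budget 85/85 (tight); fertilizer 117/117 (tight).
Dual feasibility on the basic columns requires 2·y_seed budget + 3·y_fertilizer = 25, 5·y_seed budget + 6·y_fertilizer = 55.
This yields shadow prices y_seed budget = 5, y_fertilizer = 5.
Δz = y_seed budget·Δb = 5 × (-3) = -15, so new z* = 1010 − 15 = 995.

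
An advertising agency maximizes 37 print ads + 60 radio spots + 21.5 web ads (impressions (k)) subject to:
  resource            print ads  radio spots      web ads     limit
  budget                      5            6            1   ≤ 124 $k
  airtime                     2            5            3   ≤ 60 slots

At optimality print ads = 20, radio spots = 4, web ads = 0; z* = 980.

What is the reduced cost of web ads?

-1.5

Check each constraint at x*: budget 124/124 (tight); airtime 60/60 (tight).
From A_Bᵀ y = c: 5·y_budget + 2·y_airtime = 37; 6·y_budget + 5·y_airtime = 60.
→ y_budget = 5 and y_airtime = 6.
Reduced cost of web ads: c₃ − yᵀa₃ = 21.5 − (5·1 + 6·3) = 21.5 − 23 = -1.5.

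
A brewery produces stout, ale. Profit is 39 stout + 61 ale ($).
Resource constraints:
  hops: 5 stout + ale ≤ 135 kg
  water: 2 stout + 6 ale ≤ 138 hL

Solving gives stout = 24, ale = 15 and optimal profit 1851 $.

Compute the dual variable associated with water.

9.5

Check each constraint at x*: hops 135/135 (tight); water 138/138 (tight).
Dual feasibility on the basic columns requires 5·y_hops + 2·y_water = 39, 1·y_hops + 6·y_water = 61.
This yields shadow prices y_hops = 4, y_water = 9.5.
Shadow price of water = 9.5.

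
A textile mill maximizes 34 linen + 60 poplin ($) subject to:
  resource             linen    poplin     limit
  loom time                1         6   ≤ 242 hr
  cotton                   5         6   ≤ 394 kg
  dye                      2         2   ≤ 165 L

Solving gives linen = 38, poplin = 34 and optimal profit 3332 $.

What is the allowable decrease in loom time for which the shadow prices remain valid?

163.2

Binding constraints: loom time, cotton. The basis is B = [[1,6],[5,6]] with det -24.
Per unit decrease in loom time, x* moves by d = (0.25, -0.2083).
The basis stays optimal until poplin reaches 0; allowable decrease = 163.2 hr.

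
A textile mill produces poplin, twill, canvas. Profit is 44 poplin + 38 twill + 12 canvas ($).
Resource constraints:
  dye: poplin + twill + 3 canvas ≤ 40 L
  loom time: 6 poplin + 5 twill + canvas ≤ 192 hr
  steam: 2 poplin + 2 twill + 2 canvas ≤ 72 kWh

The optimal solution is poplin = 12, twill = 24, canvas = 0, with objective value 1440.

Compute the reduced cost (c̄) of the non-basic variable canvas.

Binding: loom time and steam. Non-binding: dye (4 unused).
Since dye is not tight, its dual is 0.
The binding rows give the dual system: 6·y_loom time + 2·y_steam = 44 and 5·y_loom time + 2·y_steam = 38.
→ y_loom time = 6 and y_steam = 4.
Reduced cost of canvas: c₃ − yᵀa₃ = 12 − (6·1 + 4·2) = 12 − 14 = -2.

-2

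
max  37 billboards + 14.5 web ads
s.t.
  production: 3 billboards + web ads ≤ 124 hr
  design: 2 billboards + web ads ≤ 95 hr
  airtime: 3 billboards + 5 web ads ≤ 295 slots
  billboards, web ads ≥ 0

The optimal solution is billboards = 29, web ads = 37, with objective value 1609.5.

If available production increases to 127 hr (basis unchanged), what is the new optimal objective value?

Binding: production and design. Non-binding: airtime (23 unused).
Slack constraints have shadow price 0 (complementary slackness).
The binding rows give the dual system: 3·y_production + 2·y_design = 37 and 1·y_production + 1·y_design = 14.5.
This yields shadow prices y_production = 8, y_design = 6.5.
Δz = y_production·Δb = 8 × (3) = 24, so new z* = 1609.5 + 24 = 1633.5.

1633.5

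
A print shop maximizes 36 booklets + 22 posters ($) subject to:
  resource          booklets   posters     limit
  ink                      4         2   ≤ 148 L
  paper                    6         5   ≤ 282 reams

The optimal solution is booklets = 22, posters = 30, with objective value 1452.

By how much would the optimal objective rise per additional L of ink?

6

Both ink and paper are binding at x*.
Dual feasibility on the basic columns requires 4·y_ink + 6·y_paper = 36, 2·y_ink + 5·y_paper = 22.
This yields shadow prices y_ink = 6, y_paper = 2.
Shadow price of ink = 6.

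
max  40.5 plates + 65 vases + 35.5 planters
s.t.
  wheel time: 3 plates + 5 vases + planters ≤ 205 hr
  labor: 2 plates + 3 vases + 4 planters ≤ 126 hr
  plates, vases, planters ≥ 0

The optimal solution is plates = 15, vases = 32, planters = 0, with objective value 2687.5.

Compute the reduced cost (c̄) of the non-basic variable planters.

Both wheel time and labor are binding at x*.
Dual feasibility on the basic columns requires 3·y_wheel time + 2·y_labor = 40.5, 5·y_wheel time + 3·y_labor = 65.
Solving: y_wheel time = 8.5, y_labor = 7.5.
Reduced cost of planters: c₃ − yᵀa₃ = 35.5 − (8.5·1 + 7.5·4) = 35.5 − 38.5 = -3.

-3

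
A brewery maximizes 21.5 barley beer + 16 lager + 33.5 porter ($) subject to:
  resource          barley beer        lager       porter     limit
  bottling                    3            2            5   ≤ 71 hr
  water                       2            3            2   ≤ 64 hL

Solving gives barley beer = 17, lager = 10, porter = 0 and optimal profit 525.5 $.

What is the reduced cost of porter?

-1

At the optimum: bottling uses 71 of 71 (binding); water uses 64 of 64 (binding).
The binding rows give the dual system: 3·y_bottling + 2·y_water = 21.5 and 2·y_bottling + 3·y_water = 16.
Solving: y_bottling = 6.5, y_water = 1.
Reduced cost of porter: c₃ − yᵀa₃ = 33.5 − (6.5·5 + 1·2) = 33.5 − 34.5 = -1.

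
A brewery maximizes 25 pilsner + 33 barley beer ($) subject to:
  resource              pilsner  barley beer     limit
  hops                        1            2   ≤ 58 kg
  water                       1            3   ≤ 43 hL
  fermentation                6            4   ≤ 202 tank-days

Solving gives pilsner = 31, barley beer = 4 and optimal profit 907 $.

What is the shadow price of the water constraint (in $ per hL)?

7

Binding: water and fermentation. Non-binding: hops (19 unused).
Since hops is not tight, its dual is 0.
The binding rows give the dual system: 1·y_water + 6·y_fermentation = 25 and 3·y_water + 4·y_fermentation = 33.
→ y_water = 7 and y_fermentation = 3.
Shadow price of water = 7.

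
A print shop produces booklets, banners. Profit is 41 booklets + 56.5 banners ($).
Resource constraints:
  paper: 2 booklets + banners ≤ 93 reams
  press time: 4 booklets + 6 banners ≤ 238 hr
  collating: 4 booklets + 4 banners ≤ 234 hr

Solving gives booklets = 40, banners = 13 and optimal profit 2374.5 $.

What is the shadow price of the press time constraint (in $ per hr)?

9

At the optimum: paper uses 93 of 93 (binding); press time uses 238 of 238 (binding); collating uses 212 of 234 (slack = 22).
Since collating is not tight, its dual is 0.
The binding rows give the dual system: 2·y_paper + 4·y_press time = 41 and 1·y_paper + 6·y_press time = 56.5.
Solving: y_paper = 2.5, y_press time = 9.
Shadow price of press time = 9.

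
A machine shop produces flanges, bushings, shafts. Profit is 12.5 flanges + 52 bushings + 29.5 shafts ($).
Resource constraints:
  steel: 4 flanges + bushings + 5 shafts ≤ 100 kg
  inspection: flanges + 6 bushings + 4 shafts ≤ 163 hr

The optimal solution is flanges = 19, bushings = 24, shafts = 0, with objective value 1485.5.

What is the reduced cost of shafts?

-9.5

Both steel and inspection are binding at x*.
From A_Bᵀ y = c: 4·y_steel + 1·y_inspection = 12.5; 1·y_steel + 6·y_inspection = 52.
This yields shadow prices y_steel = 1, y_inspection = 8.5.
Reduced cost of shafts: c₃ − yᵀa₃ = 29.5 − (1·5 + 8.5·4) = 29.5 − 39 = -9.5.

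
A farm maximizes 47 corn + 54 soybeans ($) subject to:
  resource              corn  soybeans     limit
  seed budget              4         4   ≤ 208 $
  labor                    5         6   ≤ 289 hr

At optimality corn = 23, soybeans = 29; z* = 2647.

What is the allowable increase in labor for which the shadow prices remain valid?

Binding constraints: seed budget, labor. The basis is B = [[4,4],[5,6]] with det 4.
Per unit increase in labor, x* moves by d = (-1, 1).
The basis stays optimal until corn reaches 0; allowable increase = 23 hr.

23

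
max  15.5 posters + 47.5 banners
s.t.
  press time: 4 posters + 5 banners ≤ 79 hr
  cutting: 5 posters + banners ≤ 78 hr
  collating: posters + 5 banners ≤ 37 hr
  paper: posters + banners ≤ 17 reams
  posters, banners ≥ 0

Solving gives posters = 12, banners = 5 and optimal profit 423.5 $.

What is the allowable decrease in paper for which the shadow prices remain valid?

9.6

Binding constraints: collating, paper. The basis is B = [[1,5],[1,1]] with det -4.
Per unit decrease in paper, x* moves by d = (-1.25, 0.25).
The basis stays optimal until posters reaches 0; allowable decrease = 9.6 reams.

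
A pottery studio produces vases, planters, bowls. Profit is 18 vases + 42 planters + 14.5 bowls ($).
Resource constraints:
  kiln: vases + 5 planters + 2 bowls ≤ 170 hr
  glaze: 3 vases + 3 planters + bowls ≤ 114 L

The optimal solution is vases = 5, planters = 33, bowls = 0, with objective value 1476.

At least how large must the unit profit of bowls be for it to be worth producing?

Both kiln and glaze are binding at x*.
The binding rows give the dual system: 1·y_kiln + 3·y_glaze = 18 and 5·y_kiln + 3·y_glaze = 42.
This yields shadow prices y_kiln = 6, y_glaze = 4.
bowls enters the basis when its profit ≥ yᵀa₃ = 6·2 + 4·1 = 16.

16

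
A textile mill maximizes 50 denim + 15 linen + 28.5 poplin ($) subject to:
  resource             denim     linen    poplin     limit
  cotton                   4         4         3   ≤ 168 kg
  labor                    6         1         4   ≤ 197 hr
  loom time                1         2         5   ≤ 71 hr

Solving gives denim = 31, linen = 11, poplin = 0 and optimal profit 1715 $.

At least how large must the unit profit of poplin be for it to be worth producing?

34

Check each constraint at x*: cotton 168/168 (tight); labor 197/197 (tight); loom time 53/71 (slack 18).
By complementary slackness, y = 0 for the non-binding constraint.
The binding rows give the dual system: 4·y_cotton + 6·y_labor = 50 and 4·y_cotton + 1·y_labor = 15.
→ y_cotton = 2 and y_labor = 7.
poplin enters the basis when its profit ≥ yᵀa₃ = 2·3 + 7·4 = 34.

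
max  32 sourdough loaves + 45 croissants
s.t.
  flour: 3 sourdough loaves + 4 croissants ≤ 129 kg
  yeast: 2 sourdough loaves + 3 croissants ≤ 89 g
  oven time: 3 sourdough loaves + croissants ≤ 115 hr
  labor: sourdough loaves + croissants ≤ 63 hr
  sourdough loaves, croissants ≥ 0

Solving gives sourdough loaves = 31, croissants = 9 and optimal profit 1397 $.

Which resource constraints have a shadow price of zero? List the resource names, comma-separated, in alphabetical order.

labor, oven time

flour: 129/129 (binding)
yeast: 89/89 (binding)
oven time: 102/115 (slack 13)
labor: 40/63 (slack 23)
By complementary slackness, a constraint with positive slack has shadow price 0 → labor, oven time.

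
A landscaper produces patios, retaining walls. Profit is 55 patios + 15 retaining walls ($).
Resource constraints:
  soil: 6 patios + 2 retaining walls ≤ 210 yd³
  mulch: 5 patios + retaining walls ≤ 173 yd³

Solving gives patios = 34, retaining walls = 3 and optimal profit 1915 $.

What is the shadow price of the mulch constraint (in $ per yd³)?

Check each constraint at x*: soil 210/210 (tight); mulch 173/173 (tight).
The binding rows give the dual system: 6·y_soil + 5·y_mulch = 55 and 2·y_soil + 1·y_mulch = 15.
→ y_soil = 5 and y_mulch = 5.
Shadow price of mulch = 5.

5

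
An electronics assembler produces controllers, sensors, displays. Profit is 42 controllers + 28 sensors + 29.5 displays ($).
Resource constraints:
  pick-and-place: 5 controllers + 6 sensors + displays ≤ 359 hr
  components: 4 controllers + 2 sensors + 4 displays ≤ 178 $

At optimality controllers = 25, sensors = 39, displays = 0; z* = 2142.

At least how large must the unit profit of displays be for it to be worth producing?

34

Check each constraint at x*: pick-and-place 359/359 (tight); components 178/178 (tight).
The binding rows give the dual system: 5·y_pick-and-place + 4·y_components = 42 and 6·y_pick-and-place + 2·y_components = 28.
Solving: y_pick-and-place = 2, y_components = 8.
displays enters the basis when its profit ≥ yᵀa₃ = 2·1 + 8·4 = 34.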